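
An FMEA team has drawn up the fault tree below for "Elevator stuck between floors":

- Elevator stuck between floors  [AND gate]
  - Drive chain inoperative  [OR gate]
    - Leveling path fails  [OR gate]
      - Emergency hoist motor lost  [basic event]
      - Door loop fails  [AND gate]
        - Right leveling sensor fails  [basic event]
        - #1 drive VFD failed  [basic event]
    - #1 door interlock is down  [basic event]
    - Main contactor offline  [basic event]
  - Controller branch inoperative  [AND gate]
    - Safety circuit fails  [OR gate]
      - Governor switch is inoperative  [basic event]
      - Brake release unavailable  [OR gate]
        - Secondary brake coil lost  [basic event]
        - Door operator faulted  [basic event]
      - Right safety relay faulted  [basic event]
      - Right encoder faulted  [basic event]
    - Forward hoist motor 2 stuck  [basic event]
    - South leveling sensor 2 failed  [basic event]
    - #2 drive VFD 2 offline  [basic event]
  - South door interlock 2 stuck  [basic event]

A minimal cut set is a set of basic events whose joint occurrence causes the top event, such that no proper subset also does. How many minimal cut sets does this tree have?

Door loop fails [AND]: one cut set from each child combined → 1 × 1 = 1 cut set(s).
Leveling path fails [OR]: union of children's cut sets → 2 cut set(s).
Drive chain inoperative [OR]: union of children's cut sets → 4 cut set(s).
Brake release unavailable [OR]: union of children's cut sets → 2 cut set(s).
Safety circuit fails [OR]: union of children's cut sets → 5 cut set(s).
Controller branch inoperative [AND]: one cut set from each child combined → 5 × 1 × 1 × 1 = 5 cut set(s).
Elevator stuck between floors [AND]: one cut set from each child combined → 4 × 5 × 1 = 20 cut set(s).

20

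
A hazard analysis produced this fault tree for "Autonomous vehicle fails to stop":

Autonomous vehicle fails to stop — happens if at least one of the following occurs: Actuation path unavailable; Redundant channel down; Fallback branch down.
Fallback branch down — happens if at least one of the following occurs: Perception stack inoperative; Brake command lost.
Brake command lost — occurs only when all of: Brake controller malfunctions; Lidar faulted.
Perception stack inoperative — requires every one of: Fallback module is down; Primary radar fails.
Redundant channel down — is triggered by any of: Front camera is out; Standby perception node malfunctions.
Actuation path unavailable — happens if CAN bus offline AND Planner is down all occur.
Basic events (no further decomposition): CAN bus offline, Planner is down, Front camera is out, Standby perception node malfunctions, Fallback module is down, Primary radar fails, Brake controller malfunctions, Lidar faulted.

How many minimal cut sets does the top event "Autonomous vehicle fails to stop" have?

5

Actuation path unavailable [AND]: one cut set from each child combined → 1 × 1 = 1 cut set(s).
Redundant channel down [OR]: union of children's cut sets → 2 cut set(s).
Perception stack inoperative [AND]: one cut set from each child combined → 1 × 1 = 1 cut set(s).
Brake command lost [AND]: one cut set from each child combined → 1 × 1 = 1 cut set(s).
Fallback branch down [OR]: union of children's cut sets → 2 cut set(s).
Autonomous vehicle fails to stop [OR]: union of children's cut sets → 5 cut set(s).
Minimal cut sets: {CAN bus offline, Planner is down}; {Front camera is out}; {Standby perception node malfunctions}; {Fallback module is down, Primary radar fails}; {Brake controller malfunctions, Lidar faulted}.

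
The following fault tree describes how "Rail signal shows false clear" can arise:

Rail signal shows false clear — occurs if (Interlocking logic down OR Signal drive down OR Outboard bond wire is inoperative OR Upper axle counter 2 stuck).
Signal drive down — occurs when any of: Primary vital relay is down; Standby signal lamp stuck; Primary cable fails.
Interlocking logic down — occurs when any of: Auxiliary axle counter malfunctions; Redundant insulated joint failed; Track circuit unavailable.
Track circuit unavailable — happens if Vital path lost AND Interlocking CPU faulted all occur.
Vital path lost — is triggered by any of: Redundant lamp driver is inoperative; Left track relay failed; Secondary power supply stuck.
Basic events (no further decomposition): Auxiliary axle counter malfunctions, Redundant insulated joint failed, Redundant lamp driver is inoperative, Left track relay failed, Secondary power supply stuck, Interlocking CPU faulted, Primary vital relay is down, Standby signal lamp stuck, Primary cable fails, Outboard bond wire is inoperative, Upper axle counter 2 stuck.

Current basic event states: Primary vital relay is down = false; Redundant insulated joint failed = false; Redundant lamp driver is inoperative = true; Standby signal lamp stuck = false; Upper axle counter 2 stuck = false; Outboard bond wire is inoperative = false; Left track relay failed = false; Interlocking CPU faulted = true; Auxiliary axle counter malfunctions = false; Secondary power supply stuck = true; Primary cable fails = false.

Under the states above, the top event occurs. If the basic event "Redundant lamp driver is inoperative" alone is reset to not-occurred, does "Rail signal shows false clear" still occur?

Counterfactual: set "Redundant lamp driver is inoperative" to not occurred.
Vital path lost [OR]: Redundant lamp driver is inoperative=not, Left track relay failed=not, Secondary power supply stuck=occurs → at least one input occurs → occurs.
Track circuit unavailable [AND]: Vital path lost=occurs, Interlocking CPU faulted=occurs → all inputs occur → occurs.
Interlocking logic down [OR]: Auxiliary axle counter malfunctions=not, Redundant insulated joint failed=not, Track circuit unavailable=occurs → at least one input occurs → occurs.
Signal drive down [OR]: Primary vital relay is down=not, Standby signal lamp stuck=not, Primary cable fails=not → no input occurs → does not occur.
Rail signal shows false clear [OR]: Interlocking logic down=occurs, Signal drive down=not, Outboard bond wire is inoperative=not, Upper axle counter 2 stuck=not → at least one input occurs → occurs.

Yes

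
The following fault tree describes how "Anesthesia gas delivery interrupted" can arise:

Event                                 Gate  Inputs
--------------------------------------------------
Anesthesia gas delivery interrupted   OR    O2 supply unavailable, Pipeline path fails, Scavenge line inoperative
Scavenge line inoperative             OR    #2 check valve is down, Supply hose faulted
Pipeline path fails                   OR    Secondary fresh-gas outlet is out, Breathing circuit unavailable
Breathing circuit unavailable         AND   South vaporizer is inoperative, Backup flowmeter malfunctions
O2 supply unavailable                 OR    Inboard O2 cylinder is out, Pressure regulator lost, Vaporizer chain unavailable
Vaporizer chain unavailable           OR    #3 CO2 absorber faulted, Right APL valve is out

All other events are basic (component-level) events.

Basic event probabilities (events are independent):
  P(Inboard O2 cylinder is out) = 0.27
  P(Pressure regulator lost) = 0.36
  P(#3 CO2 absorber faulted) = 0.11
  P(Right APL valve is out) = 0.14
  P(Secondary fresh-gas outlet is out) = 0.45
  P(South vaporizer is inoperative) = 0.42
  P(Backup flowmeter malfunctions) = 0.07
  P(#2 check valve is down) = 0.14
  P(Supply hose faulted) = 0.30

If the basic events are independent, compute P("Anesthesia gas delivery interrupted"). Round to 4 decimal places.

P(Vaporizer chain unavailable) [OR] = 1 − (1−0.11) × (1−0.14) = 0.234600
P(O2 supply unavailable) [OR] = 1 − (1−0.27) × (1−0.36) × (1−0.234600) = 0.642405
P(Breathing circuit unavailable) [AND] = 0.42 × 0.07 = 0.029400
P(Pipeline path fails) [OR] = 1 − (1−0.45) × (1−0.029400) = 0.466170
P(Scavenge line inoperative) [OR] = 1 − (1−0.14) × (1−0.30) = 0.398000
P(Anesthesia gas delivery interrupted) [OR] = 1 − (1−0.642405) × (1−0.466170) × (1−0.398000) = 0.885081
Rounded to 4 decimal places: P(Anesthesia gas delivery interrupted) ≈ 0.8851.

0.8851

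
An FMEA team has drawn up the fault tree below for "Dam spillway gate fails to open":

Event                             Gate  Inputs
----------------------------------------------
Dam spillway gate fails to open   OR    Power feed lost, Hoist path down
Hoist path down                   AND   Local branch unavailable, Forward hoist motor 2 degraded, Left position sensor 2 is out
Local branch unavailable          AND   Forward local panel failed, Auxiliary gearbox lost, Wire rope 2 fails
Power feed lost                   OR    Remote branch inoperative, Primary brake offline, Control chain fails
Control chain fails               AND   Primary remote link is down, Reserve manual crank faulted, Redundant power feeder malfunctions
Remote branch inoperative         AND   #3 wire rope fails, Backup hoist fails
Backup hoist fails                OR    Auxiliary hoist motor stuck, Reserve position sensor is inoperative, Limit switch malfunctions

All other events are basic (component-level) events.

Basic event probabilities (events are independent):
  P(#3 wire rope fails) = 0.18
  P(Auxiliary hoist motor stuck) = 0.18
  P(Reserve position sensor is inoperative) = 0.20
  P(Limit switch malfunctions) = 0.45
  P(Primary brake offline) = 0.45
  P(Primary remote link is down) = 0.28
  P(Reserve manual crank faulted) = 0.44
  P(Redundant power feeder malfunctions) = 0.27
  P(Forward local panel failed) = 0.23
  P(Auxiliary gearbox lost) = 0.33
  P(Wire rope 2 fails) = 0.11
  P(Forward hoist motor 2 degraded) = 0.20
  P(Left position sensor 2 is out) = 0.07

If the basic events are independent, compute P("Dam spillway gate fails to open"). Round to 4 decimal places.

P(Backup hoist fails) [OR] = 1 − (1−0.18) × (1−0.20) × (1−0.45) = 0.639200
P(Remote branch inoperative) [AND] = 0.18 × 0.639200 = 0.115056
P(Control chain fails) [AND] = 0.28 × 0.44 × 0.27 = 0.033264
P(Power feed lost) [OR] = 1 − (1−0.115056) × (1−0.45) × (1−0.033264) = 0.529471
P(Local branch unavailable) [AND] = 0.23 × 0.33 × 0.11 = 0.008349
P(Hoist path down) [AND] = 0.008349 × 0.20 × 0.07 = 0.000117
P(Dam spillway gate fails to open) [OR] = 1 − (1−0.529471) × (1−0.000117) = 0.529526
Rounded to 4 decimal places: P(Dam spillway gate fails to open) ≈ 0.5295.

0.5295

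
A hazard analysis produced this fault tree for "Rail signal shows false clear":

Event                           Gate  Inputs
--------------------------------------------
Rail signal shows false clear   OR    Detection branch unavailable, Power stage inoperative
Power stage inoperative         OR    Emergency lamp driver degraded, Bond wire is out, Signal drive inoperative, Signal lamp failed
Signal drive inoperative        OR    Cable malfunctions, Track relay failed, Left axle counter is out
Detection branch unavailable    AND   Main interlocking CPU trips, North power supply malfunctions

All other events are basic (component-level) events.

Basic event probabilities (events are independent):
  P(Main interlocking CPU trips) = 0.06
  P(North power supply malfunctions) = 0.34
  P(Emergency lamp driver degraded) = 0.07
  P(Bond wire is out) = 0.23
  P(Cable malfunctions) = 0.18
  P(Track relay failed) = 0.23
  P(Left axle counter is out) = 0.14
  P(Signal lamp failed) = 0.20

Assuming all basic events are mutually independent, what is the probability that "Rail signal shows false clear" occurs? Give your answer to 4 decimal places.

0.6953

P(Detection branch unavailable) [AND] = 0.06 × 0.34 = 0.020400
P(Signal drive inoperative) [OR] = 1 − (1−0.18) × (1−0.23) × (1−0.14) = 0.456996
P(Power stage inoperative) [OR] = 1 − (1−0.07) × (1−0.23) × (1−0.456996) × (1−0.20) = 0.688924
P(Rail signal shows false clear) [OR] = 1 − (1−0.020400) × (1−0.688924) = 0.695270
Rounded to 4 decimal places: P(Rail signal shows false clear) ≈ 0.6953.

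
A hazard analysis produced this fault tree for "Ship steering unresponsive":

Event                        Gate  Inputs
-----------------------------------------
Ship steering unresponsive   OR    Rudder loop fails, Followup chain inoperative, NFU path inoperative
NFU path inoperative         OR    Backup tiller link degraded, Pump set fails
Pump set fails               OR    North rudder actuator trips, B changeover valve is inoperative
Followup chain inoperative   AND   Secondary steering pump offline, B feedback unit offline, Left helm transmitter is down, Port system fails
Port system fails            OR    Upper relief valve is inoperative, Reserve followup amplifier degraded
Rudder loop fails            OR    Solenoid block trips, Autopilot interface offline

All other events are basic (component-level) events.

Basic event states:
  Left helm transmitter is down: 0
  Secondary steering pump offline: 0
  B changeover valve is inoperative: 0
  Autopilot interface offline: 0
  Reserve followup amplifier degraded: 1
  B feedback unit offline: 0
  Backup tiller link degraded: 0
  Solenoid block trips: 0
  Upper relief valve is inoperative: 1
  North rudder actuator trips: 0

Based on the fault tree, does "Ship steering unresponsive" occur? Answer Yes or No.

No

Rudder loop fails [OR]: Solenoid block trips=not, Autopilot interface offline=not → no input occurs → does not occur.
Port system fails [OR]: Upper relief valve is inoperative=occurs, Reserve followup amplifier degraded=occurs → at least one input occurs → occurs.
Followup chain inoperative [AND]: Secondary steering pump offline=not, B feedback unit offline=not, Left helm transmitter is down=not, Port system fails=occurs → not all inputs occur → does not occur.
Pump set fails [OR]: North rudder actuator trips=not, B changeover valve is inoperative=not → no input occurs → does not occur.
NFU path inoperative [OR]: Backup tiller link degraded=not, Pump set fails=not → no input occurs → does not occur.
Ship steering unresponsive [OR]: Rudder loop fails=not, Followup chain inoperative=not, NFU path inoperative=not → no input occurs → does not occur.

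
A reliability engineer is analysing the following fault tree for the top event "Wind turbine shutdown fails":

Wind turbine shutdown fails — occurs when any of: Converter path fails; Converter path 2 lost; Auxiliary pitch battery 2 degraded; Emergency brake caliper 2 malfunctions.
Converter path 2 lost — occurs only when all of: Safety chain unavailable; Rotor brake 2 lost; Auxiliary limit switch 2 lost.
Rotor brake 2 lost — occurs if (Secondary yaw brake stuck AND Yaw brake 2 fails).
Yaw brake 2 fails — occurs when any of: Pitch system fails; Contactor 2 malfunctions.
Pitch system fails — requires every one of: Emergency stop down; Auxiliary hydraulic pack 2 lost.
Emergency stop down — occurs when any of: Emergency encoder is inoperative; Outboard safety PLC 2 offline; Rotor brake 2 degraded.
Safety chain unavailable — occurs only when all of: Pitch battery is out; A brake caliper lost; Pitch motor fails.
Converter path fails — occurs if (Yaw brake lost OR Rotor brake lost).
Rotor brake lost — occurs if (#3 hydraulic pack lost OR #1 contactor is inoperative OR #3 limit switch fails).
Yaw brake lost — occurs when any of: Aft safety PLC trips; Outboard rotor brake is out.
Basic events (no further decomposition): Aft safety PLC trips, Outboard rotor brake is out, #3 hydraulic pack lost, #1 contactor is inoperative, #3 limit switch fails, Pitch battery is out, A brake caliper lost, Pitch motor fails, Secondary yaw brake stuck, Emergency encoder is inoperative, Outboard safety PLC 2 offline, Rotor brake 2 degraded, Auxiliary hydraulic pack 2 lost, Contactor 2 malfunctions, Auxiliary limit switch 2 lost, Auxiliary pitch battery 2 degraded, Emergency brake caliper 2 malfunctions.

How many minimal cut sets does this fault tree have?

11

Yaw brake lost [OR]: union of children's cut sets → 2 cut set(s).
Rotor brake lost [OR]: union of children's cut sets → 3 cut set(s).
Converter path fails [OR]: union of children's cut sets → 5 cut set(s).
Safety chain unavailable [AND]: one cut set from each child combined → 1 × 1 × 1 = 1 cut set(s).
Emergency stop down [OR]: union of children's cut sets → 3 cut set(s).
Pitch system fails [AND]: one cut set from each child combined → 3 × 1 = 3 cut set(s).
Yaw brake 2 fails [OR]: union of children's cut sets → 4 cut set(s).
Rotor brake 2 lost [AND]: one cut set from each child combined → 1 × 4 = 4 cut set(s).
Converter path 2 lost [AND]: one cut set from each child combined → 1 × 4 × 1 = 4 cut set(s).
Wind turbine shutdown fails [OR]: union of children's cut sets → 11 cut set(s).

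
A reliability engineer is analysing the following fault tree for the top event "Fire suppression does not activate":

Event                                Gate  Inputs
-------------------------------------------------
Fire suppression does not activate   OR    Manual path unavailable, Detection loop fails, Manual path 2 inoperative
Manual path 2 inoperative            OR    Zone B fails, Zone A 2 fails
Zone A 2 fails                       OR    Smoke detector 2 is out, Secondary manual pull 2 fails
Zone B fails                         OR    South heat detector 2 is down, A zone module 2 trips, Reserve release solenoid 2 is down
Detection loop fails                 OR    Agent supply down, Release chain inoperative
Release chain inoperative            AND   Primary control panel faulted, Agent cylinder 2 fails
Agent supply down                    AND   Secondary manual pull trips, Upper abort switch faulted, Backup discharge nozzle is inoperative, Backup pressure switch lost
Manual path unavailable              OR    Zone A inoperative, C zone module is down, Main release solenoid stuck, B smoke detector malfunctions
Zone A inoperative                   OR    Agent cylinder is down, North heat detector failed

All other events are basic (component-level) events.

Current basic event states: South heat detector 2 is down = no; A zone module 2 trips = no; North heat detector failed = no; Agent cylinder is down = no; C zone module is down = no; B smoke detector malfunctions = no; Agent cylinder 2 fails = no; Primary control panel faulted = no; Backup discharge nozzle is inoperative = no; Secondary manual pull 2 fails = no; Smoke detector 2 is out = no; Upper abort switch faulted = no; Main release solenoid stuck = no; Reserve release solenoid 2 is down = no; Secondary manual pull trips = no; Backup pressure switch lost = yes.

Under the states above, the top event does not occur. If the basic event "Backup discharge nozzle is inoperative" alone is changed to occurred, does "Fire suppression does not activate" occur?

No

Counterfactual: set "Backup discharge nozzle is inoperative" to occurred.
Zone A inoperative [OR]: Agent cylinder is down=not, North heat detector failed=not → no input occurs → does not occur.
Manual path unavailable [OR]: Zone A inoperative=not, C zone module is down=not, Main release solenoid stuck=not, B smoke detector malfunctions=not → no input occurs → does not occur.
Agent supply down [AND]: Secondary manual pull trips=not, Upper abort switch faulted=not, Backup discharge nozzle is inoperative=occurs, Backup pressure switch lost=occurs → not all inputs occur → does not occur.
Release chain inoperative [AND]: Primary control panel faulted=not, Agent cylinder 2 fails=not → not all inputs occur → does not occur.
Detection loop fails [OR]: Agent supply down=not, Release chain inoperative=not → no input occurs → does not occur.
Zone B fails [OR]: South heat detector 2 is down=not, A zone module 2 trips=not, Reserve release solenoid 2 is down=not → no input occurs → does not occur.
Zone A 2 fails [OR]: Smoke detector 2 is out=not, Secondary manual pull 2 fails=not → no input occurs → does not occur.
Manual path 2 inoperative [OR]: Zone B fails=not, Zone A 2 fails=not → no input occurs → does not occur.
Fire suppression does not activate [OR]: Manual path unavailable=not, Detection loop fails=not, Manual path 2 inoperative=not → no input occurs → does not occur.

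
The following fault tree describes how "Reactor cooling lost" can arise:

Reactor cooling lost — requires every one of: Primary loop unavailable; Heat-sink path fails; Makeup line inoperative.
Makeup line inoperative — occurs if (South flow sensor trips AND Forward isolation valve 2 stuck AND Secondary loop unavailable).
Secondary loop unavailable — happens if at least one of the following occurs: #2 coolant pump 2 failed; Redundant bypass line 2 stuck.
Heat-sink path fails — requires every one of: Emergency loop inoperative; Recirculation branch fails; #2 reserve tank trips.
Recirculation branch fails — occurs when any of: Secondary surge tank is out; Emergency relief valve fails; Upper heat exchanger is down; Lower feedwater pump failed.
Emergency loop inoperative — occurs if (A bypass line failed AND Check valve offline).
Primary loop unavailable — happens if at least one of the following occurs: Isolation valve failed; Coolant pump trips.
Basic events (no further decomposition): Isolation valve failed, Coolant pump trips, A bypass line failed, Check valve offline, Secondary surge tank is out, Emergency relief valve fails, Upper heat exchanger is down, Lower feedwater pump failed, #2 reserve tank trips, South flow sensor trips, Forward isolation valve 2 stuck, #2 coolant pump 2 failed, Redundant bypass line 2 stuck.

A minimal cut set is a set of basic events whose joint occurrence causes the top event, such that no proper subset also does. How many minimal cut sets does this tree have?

16

Primary loop unavailable [OR]: union of children's cut sets → 2 cut set(s).
Emergency loop inoperative [AND]: one cut set from each child combined → 1 × 1 = 1 cut set(s).
Recirculation branch fails [OR]: union of children's cut sets → 4 cut set(s).
Heat-sink path fails [AND]: one cut set from each child combined → 1 × 4 × 1 = 4 cut set(s).
Secondary loop unavailable [OR]: union of children's cut sets → 2 cut set(s).
Makeup line inoperative [AND]: one cut set from each child combined → 1 × 1 × 2 = 2 cut set(s).
Reactor cooling lost [AND]: one cut set from each child combined → 2 × 4 × 2 = 16 cut set(s).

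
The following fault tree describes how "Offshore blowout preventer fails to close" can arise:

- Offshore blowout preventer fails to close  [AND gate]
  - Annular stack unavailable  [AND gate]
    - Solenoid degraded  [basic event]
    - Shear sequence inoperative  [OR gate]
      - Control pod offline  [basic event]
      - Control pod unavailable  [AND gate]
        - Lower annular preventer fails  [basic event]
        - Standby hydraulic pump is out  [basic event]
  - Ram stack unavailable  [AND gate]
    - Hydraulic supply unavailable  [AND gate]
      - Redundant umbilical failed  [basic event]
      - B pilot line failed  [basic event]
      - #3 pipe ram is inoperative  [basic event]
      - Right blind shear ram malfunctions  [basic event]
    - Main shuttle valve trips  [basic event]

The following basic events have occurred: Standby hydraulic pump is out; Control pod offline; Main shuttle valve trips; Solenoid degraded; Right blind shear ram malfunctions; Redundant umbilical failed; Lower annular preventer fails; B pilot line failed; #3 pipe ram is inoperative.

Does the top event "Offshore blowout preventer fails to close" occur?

Control pod unavailable [AND]: Lower annular preventer fails=occurs, Standby hydraulic pump is out=occurs → all inputs occur → occurs.
Shear sequence inoperative [OR]: Control pod offline=occurs, Control pod unavailable=occurs → at least one input occurs → occurs.
Annular stack unavailable [AND]: Solenoid degraded=occurs, Shear sequence inoperative=occurs → all inputs occur → occurs.
Hydraulic supply unavailable [AND]: Redundant umbilical failed=occurs, B pilot line failed=occurs, #3 pipe ram is inoperative=occurs, Right blind shear ram malfunctions=occurs → all inputs occur → occurs.
Ram stack unavailable [AND]: Hydraulic supply unavailable=occurs, Main shuttle valve trips=occurs → all inputs occur → occurs.
Offshore blowout preventer fails to close [AND]: Annular stack unavailable=occurs, Ram stack unavailable=occurs → all inputs occur → occurs.

Yes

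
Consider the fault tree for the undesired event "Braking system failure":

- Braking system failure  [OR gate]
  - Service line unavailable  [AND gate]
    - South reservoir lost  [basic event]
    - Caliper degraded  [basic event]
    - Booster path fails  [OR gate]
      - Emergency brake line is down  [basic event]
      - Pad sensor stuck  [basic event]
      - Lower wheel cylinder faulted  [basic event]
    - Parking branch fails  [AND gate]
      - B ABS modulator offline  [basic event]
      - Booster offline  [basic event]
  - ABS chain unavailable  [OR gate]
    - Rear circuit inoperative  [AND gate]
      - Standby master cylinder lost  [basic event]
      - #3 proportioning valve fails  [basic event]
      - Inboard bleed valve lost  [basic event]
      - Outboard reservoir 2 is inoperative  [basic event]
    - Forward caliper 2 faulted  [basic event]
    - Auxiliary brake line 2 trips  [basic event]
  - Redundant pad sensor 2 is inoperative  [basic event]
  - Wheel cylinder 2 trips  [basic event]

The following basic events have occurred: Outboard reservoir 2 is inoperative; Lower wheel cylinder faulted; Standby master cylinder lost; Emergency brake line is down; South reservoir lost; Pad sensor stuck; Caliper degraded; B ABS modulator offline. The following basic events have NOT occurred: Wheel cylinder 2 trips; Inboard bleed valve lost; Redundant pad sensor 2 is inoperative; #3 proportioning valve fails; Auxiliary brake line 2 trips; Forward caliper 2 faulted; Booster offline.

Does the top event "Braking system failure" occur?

Booster path fails [OR]: Emergency brake line is down=occurs, Pad sensor stuck=occurs, Lower wheel cylinder faulted=occurs → at least one input occurs → occurs.
Parking branch fails [AND]: B ABS modulator offline=occurs, Booster offline=not → not all inputs occur → does not occur.
Service line unavailable [AND]: South reservoir lost=occurs, Caliper degraded=occurs, Booster path fails=occurs, Parking branch fails=not → not all inputs occur → does not occur.
Rear circuit inoperative [AND]: Standby master cylinder lost=occurs, #3 proportioning valve fails=not, Inboard bleed valve lost=not, Outboard reservoir 2 is inoperative=occurs → not all inputs occur → does not occur.
ABS chain unavailable [OR]: Rear circuit inoperative=not, Forward caliper 2 faulted=not, Auxiliary brake line 2 trips=not → no input occurs → does not occur.
Braking system failure [OR]: Service line unavailable=not, ABS chain unavailable=not, Redundant pad sensor 2 is inoperative=not, Wheel cylinder 2 trips=not → no input occurs → does not occur.

No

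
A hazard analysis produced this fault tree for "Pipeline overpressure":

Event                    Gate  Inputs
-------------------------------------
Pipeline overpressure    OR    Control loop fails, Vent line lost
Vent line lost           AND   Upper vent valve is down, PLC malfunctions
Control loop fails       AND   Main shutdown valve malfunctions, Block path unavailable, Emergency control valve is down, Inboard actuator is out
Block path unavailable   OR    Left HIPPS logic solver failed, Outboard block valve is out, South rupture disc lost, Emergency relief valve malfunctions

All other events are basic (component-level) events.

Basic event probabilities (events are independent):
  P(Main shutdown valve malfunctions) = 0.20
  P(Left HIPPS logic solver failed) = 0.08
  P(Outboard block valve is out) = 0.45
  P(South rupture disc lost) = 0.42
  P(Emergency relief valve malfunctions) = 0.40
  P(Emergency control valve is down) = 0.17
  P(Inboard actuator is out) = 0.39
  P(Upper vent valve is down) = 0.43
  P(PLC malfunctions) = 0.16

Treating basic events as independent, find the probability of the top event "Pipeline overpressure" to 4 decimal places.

0.0790

P(Block path unavailable) [OR] = 1 − (1−0.08) × (1−0.45) × (1−0.42) × (1−0.40) = 0.823912
P(Control loop fails) [AND] = 0.20 × 0.823912 × 0.17 × 0.39 = 0.010925
P(Vent line lost) [AND] = 0.43 × 0.16 = 0.068800
P(Pipeline overpressure) [OR] = 1 − (1−0.010925) × (1−0.068800) = 0.078973
Rounded to 4 decimal places: P(Pipeline overpressure) ≈ 0.0790.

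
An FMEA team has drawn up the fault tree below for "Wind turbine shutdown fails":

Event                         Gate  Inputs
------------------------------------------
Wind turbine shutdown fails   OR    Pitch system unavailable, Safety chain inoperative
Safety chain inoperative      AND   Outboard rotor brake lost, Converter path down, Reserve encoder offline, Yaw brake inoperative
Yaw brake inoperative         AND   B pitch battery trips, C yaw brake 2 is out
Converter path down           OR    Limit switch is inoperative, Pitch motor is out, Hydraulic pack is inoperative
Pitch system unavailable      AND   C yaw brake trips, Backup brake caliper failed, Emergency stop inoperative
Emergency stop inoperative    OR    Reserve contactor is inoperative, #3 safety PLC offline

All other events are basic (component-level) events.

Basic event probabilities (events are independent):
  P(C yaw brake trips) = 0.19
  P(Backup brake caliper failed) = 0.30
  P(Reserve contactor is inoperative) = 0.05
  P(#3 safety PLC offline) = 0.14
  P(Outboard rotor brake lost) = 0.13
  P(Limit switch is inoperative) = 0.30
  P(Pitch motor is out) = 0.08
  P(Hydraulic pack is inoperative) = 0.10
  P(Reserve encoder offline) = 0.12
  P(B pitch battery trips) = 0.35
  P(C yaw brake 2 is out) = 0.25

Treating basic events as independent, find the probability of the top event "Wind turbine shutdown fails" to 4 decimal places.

0.0110

P(Emergency stop inoperative) [OR] = 1 − (1−0.05) × (1−0.14) = 0.183000
P(Pitch system unavailable) [AND] = 0.19 × 0.30 × 0.183000 = 0.010431
P(Converter path down) [OR] = 1 − (1−0.30) × (1−0.08) × (1−0.10) = 0.420400
P(Yaw brake inoperative) [AND] = 0.35 × 0.25 = 0.087500
P(Safety chain inoperative) [AND] = 0.13 × 0.420400 × 0.12 × 0.087500 = 0.000574
P(Wind turbine shutdown fails) [OR] = 1 − (1−0.010431) × (1−0.000574) = 0.010999
Rounded to 4 decimal places: P(Wind turbine shutdown fails) ≈ 0.0110.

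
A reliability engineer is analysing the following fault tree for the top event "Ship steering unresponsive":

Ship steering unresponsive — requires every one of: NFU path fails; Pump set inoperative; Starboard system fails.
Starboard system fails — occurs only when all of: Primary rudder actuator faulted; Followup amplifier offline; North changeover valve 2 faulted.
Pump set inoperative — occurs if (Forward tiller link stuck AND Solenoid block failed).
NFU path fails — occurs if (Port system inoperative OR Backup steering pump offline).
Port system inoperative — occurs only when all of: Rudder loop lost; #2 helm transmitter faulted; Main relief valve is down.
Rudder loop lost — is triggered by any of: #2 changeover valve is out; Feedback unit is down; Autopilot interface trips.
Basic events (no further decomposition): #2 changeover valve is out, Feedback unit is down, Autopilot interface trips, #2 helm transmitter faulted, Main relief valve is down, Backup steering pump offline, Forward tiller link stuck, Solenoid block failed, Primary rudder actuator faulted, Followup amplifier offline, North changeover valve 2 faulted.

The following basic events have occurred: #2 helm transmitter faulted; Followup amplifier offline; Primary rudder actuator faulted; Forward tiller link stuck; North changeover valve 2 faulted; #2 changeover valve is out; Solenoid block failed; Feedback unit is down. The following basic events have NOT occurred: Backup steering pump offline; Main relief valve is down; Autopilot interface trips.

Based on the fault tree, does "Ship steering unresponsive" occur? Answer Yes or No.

No

Rudder loop lost [OR]: #2 changeover valve is out=occurs, Feedback unit is down=occurs, Autopilot interface trips=not → at least one input occurs → occurs.
Port system inoperative [AND]: Rudder loop lost=occurs, #2 helm transmitter faulted=occurs, Main relief valve is down=not → not all inputs occur → does not occur.
NFU path fails [OR]: Port system inoperative=not, Backup steering pump offline=not → no input occurs → does not occur.
Pump set inoperative [AND]: Forward tiller link stuck=occurs, Solenoid block failed=occurs → all inputs occur → occurs.
Starboard system fails [AND]: Primary rudder actuator faulted=occurs, Followup amplifier offline=occurs, North changeover valve 2 faulted=occurs → all inputs occur → occurs.
Ship steering unresponsive [AND]: NFU path fails=not, Pump set inoperative=occurs, Starboard system fails=occurs → not all inputs occur → does not occur.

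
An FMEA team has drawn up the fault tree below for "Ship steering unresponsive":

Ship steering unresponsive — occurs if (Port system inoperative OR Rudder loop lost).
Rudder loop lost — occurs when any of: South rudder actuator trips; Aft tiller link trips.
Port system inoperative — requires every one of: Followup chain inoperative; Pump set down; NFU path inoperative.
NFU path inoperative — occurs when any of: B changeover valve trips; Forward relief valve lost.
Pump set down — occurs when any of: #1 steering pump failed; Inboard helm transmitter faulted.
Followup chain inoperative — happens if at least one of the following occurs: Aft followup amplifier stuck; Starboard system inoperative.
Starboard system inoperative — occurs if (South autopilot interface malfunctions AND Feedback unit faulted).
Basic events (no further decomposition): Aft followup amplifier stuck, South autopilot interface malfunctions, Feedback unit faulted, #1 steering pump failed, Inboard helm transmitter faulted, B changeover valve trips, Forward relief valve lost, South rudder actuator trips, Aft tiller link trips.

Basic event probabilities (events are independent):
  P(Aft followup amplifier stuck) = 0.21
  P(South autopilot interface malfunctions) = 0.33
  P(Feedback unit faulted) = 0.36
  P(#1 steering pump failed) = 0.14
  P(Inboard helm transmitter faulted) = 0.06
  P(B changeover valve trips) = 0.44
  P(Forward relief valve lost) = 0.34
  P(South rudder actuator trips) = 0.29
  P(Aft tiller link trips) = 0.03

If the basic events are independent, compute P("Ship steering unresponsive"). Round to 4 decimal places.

P(Starboard system inoperative) [AND] = 0.33 × 0.36 = 0.118800
P(Followup chain inoperative) [OR] = 1 − (1−0.21) × (1−0.118800) = 0.303852
P(Pump set down) [OR] = 1 − (1−0.14) × (1−0.06) = 0.191600
P(NFU path inoperative) [OR] = 1 − (1−0.44) × (1−0.34) = 0.630400
P(Port system inoperative) [AND] = 0.303852 × 0.191600 × 0.630400 = 0.036701
P(Rudder loop lost) [OR] = 1 − (1−0.29) × (1−0.03) = 0.311300
P(Ship steering unresponsive) [OR] = 1 − (1−0.036701) × (1−0.311300) = 0.336576
Rounded to 4 decimal places: P(Ship steering unresponsive) ≈ 0.3366.

0.3366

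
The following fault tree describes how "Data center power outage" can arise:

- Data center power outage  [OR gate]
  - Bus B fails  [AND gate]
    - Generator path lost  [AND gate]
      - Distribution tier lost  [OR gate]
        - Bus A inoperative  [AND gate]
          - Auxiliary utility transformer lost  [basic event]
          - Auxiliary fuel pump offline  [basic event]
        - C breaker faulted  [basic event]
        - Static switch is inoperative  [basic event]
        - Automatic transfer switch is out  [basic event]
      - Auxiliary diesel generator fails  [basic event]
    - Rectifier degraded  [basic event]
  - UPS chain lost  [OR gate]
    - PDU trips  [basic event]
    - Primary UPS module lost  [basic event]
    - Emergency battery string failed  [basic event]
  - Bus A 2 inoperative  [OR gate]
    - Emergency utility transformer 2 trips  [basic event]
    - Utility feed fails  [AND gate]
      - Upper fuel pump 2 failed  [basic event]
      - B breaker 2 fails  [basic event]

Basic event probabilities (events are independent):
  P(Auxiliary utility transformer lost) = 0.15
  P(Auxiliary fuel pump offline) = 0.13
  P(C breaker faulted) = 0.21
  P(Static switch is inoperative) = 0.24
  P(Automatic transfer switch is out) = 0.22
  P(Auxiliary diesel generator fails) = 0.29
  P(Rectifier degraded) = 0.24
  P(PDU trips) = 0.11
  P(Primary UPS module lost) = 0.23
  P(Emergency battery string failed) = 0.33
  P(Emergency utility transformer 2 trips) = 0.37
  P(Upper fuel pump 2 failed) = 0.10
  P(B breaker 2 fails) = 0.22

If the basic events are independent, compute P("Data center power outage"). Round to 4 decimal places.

0.7277

P(Bus A inoperative) [AND] = 0.15 × 0.13 = 0.019500
P(Distribution tier lost) [OR] = 1 − (1−0.019500) × (1−0.21) × (1−0.24) × (1−0.22) = 0.540820
P(Generator path lost) [AND] = 0.540820 × 0.29 = 0.156838
P(Bus B fails) [AND] = 0.156838 × 0.24 = 0.037641
P(UPS chain lost) [OR] = 1 − (1−0.11) × (1−0.23) × (1−0.33) = 0.540849
P(Utility feed fails) [AND] = 0.10 × 0.22 = 0.022000
P(Bus A 2 inoperative) [OR] = 1 − (1−0.37) × (1−0.022000) = 0.383860
P(Data center power outage) [OR] = 1 − (1−0.037641) × (1−0.540849) × (1−0.383860) = 0.727747
Rounded to 4 decimal places: P(Data center power outage) ≈ 0.7277.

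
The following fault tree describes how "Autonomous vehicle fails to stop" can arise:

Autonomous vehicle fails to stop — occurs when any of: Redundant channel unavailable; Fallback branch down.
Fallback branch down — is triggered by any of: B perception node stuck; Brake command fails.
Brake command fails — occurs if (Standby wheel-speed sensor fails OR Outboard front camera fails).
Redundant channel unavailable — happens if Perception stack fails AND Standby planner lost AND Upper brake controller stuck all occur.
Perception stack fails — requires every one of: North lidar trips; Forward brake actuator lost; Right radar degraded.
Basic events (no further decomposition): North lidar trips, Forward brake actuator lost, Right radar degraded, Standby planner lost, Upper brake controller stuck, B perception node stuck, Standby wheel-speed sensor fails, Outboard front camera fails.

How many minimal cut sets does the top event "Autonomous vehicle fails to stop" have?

Perception stack fails [AND]: one cut set from each child combined → 1 × 1 × 1 = 1 cut set(s).
Redundant channel unavailable [AND]: one cut set from each child combined → 1 × 1 × 1 = 1 cut set(s).
Brake command fails [OR]: union of children's cut sets → 2 cut set(s).
Fallback branch down [OR]: union of children's cut sets → 3 cut set(s).
Autonomous vehicle fails to stop [OR]: union of children's cut sets → 4 cut set(s).
Minimal cut sets: {Forward brake actuator lost, North lidar trips, Right radar degraded, Standby planner lost, Upper brake controller stuck}; {B perception node stuck}; {Standby wheel-speed sensor fails}; {Outboard front camera fails}.

4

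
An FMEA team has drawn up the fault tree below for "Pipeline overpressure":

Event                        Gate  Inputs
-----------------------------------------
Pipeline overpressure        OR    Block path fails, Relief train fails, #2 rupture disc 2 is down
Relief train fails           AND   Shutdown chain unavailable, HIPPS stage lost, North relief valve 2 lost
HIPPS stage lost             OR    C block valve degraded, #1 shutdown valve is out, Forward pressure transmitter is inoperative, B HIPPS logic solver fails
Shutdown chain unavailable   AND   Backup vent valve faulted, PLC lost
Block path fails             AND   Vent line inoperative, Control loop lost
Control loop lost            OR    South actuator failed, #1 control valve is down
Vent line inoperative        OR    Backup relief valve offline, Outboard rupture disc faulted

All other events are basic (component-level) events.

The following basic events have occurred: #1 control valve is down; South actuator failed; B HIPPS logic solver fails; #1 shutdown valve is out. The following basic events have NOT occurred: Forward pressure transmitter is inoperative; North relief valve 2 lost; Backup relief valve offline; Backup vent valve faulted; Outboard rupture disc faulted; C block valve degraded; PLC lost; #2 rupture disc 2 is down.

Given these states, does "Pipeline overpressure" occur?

No

Vent line inoperative [OR]: Backup relief valve offline=not, Outboard rupture disc faulted=not → no input occurs → does not occur.
Control loop lost [OR]: South actuator failed=occurs, #1 control valve is down=occurs → at least one input occurs → occurs.
Block path fails [AND]: Vent line inoperative=not, Control loop lost=occurs → not all inputs occur → does not occur.
Shutdown chain unavailable [AND]: Backup vent valve faulted=not, PLC lost=not → not all inputs occur → does not occur.
HIPPS stage lost [OR]: C block valve degraded=not, #1 shutdown valve is out=occurs, Forward pressure transmitter is inoperative=not, B HIPPS logic solver fails=occurs → at least one input occurs → occurs.
Relief train fails [AND]: Shutdown chain unavailable=not, HIPPS stage lost=occurs, North relief valve 2 lost=not → not all inputs occur → does not occur.
Pipeline overpressure [OR]: Block path fails=not, Relief train fails=not, #2 rupture disc 2 is down=not → no input occurs → does not occur.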